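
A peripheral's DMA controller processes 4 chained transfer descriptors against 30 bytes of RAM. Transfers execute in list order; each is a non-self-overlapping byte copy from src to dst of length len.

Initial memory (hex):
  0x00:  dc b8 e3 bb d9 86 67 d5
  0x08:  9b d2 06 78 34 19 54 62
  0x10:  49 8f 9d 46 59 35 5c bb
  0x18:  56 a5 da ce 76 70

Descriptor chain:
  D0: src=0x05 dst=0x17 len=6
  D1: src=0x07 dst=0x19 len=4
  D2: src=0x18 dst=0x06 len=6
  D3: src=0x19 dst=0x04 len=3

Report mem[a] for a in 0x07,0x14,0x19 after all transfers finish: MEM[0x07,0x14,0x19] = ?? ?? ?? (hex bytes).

D0: mem[0x17..0x1c] <- [86 67 d5 9b d2 06]
D1: mem[0x19..0x1c] <- [d5 9b d2 06]
D2: mem[0x06..0x0b] <- [67 d5 9b d2 06 70]
D3: mem[0x04..0x06] <- [d5 9b d2]
query mem[0x07]=0xd5, mem[0x14]=0x59, mem[0x19]=0xd5

MEM[0x07,0x14,0x19] = d5 59 d5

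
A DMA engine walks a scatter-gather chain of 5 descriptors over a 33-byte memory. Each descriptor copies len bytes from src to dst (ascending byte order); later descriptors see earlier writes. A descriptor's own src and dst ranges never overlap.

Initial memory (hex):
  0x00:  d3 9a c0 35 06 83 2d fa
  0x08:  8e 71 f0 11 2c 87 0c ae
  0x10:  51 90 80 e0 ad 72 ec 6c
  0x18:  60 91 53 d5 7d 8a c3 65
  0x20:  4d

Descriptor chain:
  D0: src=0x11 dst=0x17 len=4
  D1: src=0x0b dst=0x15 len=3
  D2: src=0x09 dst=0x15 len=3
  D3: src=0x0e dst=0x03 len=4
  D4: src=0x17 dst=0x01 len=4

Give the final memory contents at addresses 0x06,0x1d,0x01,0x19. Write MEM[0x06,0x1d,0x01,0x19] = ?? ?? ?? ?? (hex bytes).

MEM[0x06,0x1d,0x01,0x19] = 90 8a 11 e0

[0] 0x11->0x17 len=4 : 90 80 e0 ad
[1] 0x0b->0x15 len=3 : 11 2c 87
[2] 0x09->0x15 len=3 : 71 f0 11
[3] 0x0e->0x03 len=4 : 0c ae 51 90
[4] 0x17->0x01 len=4 : 11 80 e0 ad
query mem[0x06]=0x90, mem[0x1d]=0x8a, mem[0x01]=0x11, mem[0x19]=0xe0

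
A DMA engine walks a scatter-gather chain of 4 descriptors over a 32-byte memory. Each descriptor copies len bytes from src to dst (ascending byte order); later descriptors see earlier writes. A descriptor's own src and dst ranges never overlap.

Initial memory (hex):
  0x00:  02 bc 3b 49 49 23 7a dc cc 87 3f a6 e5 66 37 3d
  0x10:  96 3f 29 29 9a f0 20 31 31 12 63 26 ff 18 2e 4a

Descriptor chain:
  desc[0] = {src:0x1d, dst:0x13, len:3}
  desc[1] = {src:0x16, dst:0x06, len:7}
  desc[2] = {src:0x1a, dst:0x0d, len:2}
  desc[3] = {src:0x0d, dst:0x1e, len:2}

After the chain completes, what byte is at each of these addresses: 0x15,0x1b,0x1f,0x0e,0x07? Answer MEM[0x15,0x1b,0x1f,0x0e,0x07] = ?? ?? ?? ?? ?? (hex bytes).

MEM[0x15,0x1b,0x1f,0x0e,0x07] = 4a 26 26 26 31

#0 dst[0x13+3] := {0x18,0x2e,0x4a}
#1 dst[0x06+7] := {0x20,0x31,0x31,0x12,0x63,0x26,0xff}
#2 dst[0x0d+2] := {0x63,0x26}
#3 dst[0x1e+2] := {0x63,0x26}
query mem[0x15]=0x4a, mem[0x1b]=0x26, mem[0x1f]=0x26, mem[0x0e]=0x26, mem[0x07]=0x31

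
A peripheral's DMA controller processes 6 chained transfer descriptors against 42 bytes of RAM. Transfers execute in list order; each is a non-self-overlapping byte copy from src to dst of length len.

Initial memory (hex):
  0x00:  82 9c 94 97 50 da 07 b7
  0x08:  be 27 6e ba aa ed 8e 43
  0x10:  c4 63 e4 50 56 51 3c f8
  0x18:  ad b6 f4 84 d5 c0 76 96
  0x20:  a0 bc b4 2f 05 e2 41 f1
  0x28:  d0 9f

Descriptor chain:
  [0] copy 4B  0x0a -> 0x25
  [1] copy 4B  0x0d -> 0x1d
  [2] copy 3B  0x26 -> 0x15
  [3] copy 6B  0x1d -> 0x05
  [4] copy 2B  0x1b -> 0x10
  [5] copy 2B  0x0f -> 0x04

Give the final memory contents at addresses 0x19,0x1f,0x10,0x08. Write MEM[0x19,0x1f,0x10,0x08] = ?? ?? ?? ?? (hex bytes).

D0: mem[0x25..0x28] <- [6e ba aa ed]
D1: mem[0x1d..0x20] <- [ed 8e 43 c4]
D2: mem[0x15..0x17] <- [ba aa ed]
D3: mem[0x05..0x0a] <- [ed 8e 43 c4 bc b4]
D4: mem[0x10..0x11] <- [84 d5]
D5: mem[0x04..0x05] <- [43 84]
query mem[0x19]=0xb6, mem[0x1f]=0x43, mem[0x10]=0x84, mem[0x08]=0xc4

MEM[0x19,0x1f,0x10,0x08] = b6 43 84 c4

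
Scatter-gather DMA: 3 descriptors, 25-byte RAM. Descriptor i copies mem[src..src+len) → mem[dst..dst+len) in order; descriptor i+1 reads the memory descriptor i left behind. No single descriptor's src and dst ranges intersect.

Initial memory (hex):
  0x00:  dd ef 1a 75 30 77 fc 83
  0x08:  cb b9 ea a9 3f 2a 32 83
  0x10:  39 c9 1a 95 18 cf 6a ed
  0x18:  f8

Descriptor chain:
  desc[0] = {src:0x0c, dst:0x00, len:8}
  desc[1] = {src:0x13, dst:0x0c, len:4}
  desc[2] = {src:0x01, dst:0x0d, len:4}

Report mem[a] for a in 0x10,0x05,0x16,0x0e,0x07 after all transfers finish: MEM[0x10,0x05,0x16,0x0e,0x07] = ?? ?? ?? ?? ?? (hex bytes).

[0] 0x0c->0x00 len=8 : 3f 2a 32 83 39 c9 1a 95
[1] 0x13->0x0c len=4 : 95 18 cf 6a
[2] 0x01->0x0d len=4 : 2a 32 83 39
query mem[0x10]=0x39, mem[0x05]=0xc9, mem[0x16]=0x6a, mem[0x0e]=0x32, mem[0x07]=0x95

MEM[0x10,0x05,0x16,0x0e,0x07] = 39 c9 6a 32 95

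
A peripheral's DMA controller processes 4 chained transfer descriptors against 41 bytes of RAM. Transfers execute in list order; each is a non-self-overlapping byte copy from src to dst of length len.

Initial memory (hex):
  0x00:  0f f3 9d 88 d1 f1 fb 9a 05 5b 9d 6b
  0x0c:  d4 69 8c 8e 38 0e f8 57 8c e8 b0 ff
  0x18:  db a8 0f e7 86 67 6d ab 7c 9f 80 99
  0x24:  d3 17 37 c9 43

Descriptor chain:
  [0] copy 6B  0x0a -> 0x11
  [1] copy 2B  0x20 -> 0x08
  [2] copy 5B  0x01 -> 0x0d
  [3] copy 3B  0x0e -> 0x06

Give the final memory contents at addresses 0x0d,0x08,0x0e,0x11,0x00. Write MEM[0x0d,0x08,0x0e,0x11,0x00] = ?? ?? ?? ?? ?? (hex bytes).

MEM[0x0d,0x08,0x0e,0x11,0x00] = f3 d1 9d f1 0f

D0: mem[0x11..0x16] <- [9d 6b d4 69 8c 8e]
D1: mem[0x08..0x09] <- [7c 9f]
D2: mem[0x0d..0x11] <- [f3 9d 88 d1 f1]
D3: mem[0x06..0x08] <- [9d 88 d1]
query mem[0x0d]=0xf3, mem[0x08]=0xd1, mem[0x0e]=0x9d, mem[0x11]=0xf1, mem[0x00]=0x0f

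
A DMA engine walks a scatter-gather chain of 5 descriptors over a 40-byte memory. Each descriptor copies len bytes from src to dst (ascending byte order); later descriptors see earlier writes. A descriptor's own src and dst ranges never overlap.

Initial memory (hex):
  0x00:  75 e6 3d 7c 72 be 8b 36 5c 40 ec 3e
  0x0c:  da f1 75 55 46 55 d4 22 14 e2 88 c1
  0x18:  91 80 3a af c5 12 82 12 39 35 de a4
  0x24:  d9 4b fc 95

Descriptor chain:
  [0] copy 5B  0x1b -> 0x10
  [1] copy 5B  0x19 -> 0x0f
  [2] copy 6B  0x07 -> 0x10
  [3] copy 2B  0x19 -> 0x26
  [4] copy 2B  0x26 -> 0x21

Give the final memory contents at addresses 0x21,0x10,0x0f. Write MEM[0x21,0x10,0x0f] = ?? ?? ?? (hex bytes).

#0 dst[0x10+5] := {0xaf,0xc5,0x12,0x82,0x12}
#1 dst[0x0f+5] := {0x80,0x3a,0xaf,0xc5,0x12}
#2 dst[0x10+6] := {0x36,0x5c,0x40,0xec,0x3e,0xda}
#3 dst[0x26+2] := {0x80,0x3a}
#4 dst[0x21+2] := {0x80,0x3a}
query mem[0x21]=0x80, mem[0x10]=0x36, mem[0x0f]=0x80

MEM[0x21,0x10,0x0f] = 80 36 80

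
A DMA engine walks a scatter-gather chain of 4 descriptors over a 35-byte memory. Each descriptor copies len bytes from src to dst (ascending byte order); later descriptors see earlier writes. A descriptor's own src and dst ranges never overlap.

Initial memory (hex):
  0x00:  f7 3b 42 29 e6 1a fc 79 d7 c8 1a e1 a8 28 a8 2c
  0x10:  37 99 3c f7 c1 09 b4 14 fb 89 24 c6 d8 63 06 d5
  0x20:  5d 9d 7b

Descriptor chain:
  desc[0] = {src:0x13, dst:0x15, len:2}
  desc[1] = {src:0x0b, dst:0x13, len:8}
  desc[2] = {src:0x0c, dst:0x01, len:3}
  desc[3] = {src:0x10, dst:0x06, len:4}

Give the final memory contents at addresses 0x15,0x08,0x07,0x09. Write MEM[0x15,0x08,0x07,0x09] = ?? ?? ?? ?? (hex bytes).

MEM[0x15,0x08,0x07,0x09] = 28 3c 99 e1

  after D0: wrote 2B at 0x15 = f7c1
  after D1: wrote 8B at 0x13 = e1a828a82c37993c
  after D2: wrote 3B at 0x01 = a828a8
  after D3: wrote 4B at 0x06 = 37993ce1
query mem[0x15]=0x28, mem[0x08]=0x3c, mem[0x07]=0x99, mem[0x09]=0xe1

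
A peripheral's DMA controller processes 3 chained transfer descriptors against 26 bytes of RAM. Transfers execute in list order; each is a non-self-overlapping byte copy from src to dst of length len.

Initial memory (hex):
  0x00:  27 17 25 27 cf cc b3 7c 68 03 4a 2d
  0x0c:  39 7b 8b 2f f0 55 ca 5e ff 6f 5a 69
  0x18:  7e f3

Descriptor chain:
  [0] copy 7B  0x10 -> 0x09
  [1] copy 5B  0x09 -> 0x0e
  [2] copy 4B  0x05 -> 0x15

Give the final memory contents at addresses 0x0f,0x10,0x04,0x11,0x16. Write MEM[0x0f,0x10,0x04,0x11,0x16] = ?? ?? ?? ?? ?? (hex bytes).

  after D0: wrote 7B at 0x09 = f055ca5eff6f5a
  after D1: wrote 5B at 0x0e = f055ca5eff
  after D2: wrote 4B at 0x15 = ccb37c68
query mem[0x0f]=0x55, mem[0x10]=0xca, mem[0x04]=0xcf, mem[0x11]=0x5e, mem[0x16]=0xb3

MEM[0x0f,0x10,0x04,0x11,0x16] = 55 ca cf 5e b3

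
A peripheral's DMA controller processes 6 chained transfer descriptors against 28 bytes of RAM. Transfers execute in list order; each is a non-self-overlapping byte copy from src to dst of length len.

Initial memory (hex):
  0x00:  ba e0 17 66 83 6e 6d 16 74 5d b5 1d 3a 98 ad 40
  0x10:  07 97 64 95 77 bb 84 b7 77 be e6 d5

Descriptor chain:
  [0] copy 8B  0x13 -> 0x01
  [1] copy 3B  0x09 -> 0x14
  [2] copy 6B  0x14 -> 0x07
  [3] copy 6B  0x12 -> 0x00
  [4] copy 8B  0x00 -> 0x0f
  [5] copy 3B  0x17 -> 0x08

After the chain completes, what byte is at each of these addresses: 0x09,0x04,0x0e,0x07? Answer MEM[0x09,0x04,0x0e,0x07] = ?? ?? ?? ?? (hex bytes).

MEM[0x09,0x04,0x0e,0x07] = 77 1d ad 5d

#0 dst[0x01+8] := {0x95,0x77,0xbb,0x84,0xb7,0x77,0xbe,0xe6}
#1 dst[0x14+3] := {0x5d,0xb5,0x1d}
#2 dst[0x07+6] := {0x5d,0xb5,0x1d,0xb7,0x77,0xbe}
#3 dst[0x00+6] := {0x64,0x95,0x5d,0xb5,0x1d,0xb7}
#4 dst[0x0f+8] := {0x64,0x95,0x5d,0xb5,0x1d,0xb7,0x77,0x5d}
#5 dst[0x08+3] := {0xb7,0x77,0xbe}
query mem[0x09]=0x77, mem[0x04]=0x1d, mem[0x0e]=0xad, mem[0x07]=0x5d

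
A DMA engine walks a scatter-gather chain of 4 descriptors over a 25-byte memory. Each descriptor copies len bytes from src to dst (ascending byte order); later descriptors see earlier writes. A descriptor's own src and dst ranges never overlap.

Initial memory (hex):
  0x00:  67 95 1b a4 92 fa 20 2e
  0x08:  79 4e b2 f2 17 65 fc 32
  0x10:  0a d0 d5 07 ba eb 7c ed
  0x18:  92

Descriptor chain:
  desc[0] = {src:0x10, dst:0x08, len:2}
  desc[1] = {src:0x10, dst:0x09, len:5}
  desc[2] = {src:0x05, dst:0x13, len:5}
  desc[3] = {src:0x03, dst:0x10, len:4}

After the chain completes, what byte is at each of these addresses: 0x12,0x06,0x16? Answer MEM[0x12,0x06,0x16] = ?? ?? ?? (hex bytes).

#0 dst[0x08+2] := {0x0a,0xd0}
#1 dst[0x09+5] := {0x0a,0xd0,0xd5,0x07,0xba}
#2 dst[0x13+5] := {0xfa,0x20,0x2e,0x0a,0x0a}
#3 dst[0x10+4] := {0xa4,0x92,0xfa,0x20}
query mem[0x12]=0xfa, mem[0x06]=0x20, mem[0x16]=0x0a

MEM[0x12,0x06,0x16] = fa 20 0a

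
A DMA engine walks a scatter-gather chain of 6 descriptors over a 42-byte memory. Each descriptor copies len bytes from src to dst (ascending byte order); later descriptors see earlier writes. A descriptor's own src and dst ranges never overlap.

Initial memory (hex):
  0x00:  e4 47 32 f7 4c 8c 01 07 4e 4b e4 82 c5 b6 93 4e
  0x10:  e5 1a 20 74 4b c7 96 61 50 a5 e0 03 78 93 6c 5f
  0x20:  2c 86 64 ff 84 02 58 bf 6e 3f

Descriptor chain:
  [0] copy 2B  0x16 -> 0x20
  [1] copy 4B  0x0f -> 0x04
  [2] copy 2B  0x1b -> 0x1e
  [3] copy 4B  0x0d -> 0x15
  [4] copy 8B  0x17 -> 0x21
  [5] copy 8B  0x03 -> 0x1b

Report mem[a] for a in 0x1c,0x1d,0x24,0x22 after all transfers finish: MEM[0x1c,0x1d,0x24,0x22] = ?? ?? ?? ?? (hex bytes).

MEM[0x1c,0x1d,0x24,0x22] = 4e e5 e0 e4

  after D0: wrote 2B at 0x20 = 9661
  after D1: wrote 4B at 0x04 = 4ee51a20
  after D2: wrote 2B at 0x1e = 0378
  after D3: wrote 4B at 0x15 = b6934ee5
  after D4: wrote 8B at 0x21 = 4ee5a5e003789303
  after D5: wrote 8B at 0x1b = f74ee51a204e4be4
query mem[0x1c]=0x4e, mem[0x1d]=0xe5, mem[0x24]=0xe0, mem[0x22]=0xe4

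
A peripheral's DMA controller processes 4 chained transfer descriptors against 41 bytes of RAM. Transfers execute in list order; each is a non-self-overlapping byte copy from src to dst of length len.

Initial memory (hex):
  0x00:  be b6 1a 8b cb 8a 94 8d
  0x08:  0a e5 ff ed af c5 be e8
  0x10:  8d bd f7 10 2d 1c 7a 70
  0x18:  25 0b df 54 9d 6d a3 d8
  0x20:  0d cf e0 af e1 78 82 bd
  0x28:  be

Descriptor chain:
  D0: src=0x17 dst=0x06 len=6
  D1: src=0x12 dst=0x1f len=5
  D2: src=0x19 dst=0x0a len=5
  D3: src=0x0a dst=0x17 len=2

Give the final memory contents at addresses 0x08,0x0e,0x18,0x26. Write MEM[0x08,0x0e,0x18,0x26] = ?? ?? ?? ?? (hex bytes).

#0 dst[0x06+6] := {0x70,0x25,0x0b,0xdf,0x54,0x9d}
#1 dst[0x1f+5] := {0xf7,0x10,0x2d,0x1c,0x7a}
#2 dst[0x0a+5] := {0x0b,0xdf,0x54,0x9d,0x6d}
#3 dst[0x17+2] := {0x0b,0xdf}
query mem[0x08]=0x0b, mem[0x0e]=0x6d, mem[0x18]=0xdf, mem[0x26]=0x82

MEM[0x08,0x0e,0x18,0x26] = 0b 6d df 82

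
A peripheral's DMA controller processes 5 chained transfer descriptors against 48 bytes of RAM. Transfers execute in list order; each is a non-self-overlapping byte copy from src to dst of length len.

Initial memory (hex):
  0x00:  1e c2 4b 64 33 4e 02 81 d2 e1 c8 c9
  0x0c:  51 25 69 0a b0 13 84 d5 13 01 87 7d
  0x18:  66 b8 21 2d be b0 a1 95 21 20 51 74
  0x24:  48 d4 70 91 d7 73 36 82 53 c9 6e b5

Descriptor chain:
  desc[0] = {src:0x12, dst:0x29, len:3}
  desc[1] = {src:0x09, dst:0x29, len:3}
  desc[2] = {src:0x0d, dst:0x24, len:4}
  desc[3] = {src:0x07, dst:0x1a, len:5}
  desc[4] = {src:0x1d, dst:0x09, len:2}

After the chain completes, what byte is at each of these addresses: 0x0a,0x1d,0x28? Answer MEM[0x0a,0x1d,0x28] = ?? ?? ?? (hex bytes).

  after D0: wrote 3B at 0x29 = 84d513
  after D1: wrote 3B at 0x29 = e1c8c9
  after D2: wrote 4B at 0x24 = 25690ab0
  after D3: wrote 5B at 0x1a = 81d2e1c8c9
  after D4: wrote 2B at 0x09 = c8c9
query mem[0x0a]=0xc9, mem[0x1d]=0xc8, mem[0x28]=0xd7

MEM[0x0a,0x1d,0x28] = c9 c8 d7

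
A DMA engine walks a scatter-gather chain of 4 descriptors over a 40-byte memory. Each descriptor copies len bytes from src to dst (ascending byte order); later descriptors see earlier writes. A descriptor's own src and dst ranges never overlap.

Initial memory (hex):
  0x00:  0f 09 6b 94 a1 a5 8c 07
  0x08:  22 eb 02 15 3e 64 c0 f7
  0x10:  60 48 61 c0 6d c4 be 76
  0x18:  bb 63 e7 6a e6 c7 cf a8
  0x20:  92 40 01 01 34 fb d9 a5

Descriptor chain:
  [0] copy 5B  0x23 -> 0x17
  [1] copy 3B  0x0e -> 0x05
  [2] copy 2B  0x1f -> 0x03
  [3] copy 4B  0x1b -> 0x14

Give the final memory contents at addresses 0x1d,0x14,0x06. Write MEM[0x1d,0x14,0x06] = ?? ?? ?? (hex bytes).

MEM[0x1d,0x14,0x06] = c7 a5 f7

D0: mem[0x17..0x1b] <- [01 34 fb d9 a5]
D1: mem[0x05..0x07] <- [c0 f7 60]
D2: mem[0x03..0x04] <- [a8 92]
D3: mem[0x14..0x17] <- [a5 e6 c7 cf]
query mem[0x1d]=0xc7, mem[0x14]=0xa5, mem[0x06]=0xf7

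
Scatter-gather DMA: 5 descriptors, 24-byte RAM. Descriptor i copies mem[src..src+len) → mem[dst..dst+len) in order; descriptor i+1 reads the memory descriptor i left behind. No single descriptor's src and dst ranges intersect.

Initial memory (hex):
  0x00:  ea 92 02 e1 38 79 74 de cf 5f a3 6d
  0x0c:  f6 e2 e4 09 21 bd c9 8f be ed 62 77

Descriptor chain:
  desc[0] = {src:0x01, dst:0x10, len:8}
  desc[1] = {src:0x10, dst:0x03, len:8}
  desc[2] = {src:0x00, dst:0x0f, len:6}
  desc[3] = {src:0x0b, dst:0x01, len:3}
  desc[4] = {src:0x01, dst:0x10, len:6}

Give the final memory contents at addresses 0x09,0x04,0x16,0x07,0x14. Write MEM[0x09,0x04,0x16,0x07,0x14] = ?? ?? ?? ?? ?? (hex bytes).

MEM[0x09,0x04,0x16,0x07,0x14] = de 02 de 79 e1

[0] 0x01->0x10 len=8 : 92 02 e1 38 79 74 de cf
[1] 0x10->0x03 len=8 : 92 02 e1 38 79 74 de cf
[2] 0x00->0x0f len=6 : ea 92 02 92 02 e1
[3] 0x0b->0x01 len=3 : 6d f6 e2
[4] 0x01->0x10 len=6 : 6d f6 e2 02 e1 38
query mem[0x09]=0xde, mem[0x04]=0x02, mem[0x16]=0xde, mem[0x07]=0x79, mem[0x14]=0xe1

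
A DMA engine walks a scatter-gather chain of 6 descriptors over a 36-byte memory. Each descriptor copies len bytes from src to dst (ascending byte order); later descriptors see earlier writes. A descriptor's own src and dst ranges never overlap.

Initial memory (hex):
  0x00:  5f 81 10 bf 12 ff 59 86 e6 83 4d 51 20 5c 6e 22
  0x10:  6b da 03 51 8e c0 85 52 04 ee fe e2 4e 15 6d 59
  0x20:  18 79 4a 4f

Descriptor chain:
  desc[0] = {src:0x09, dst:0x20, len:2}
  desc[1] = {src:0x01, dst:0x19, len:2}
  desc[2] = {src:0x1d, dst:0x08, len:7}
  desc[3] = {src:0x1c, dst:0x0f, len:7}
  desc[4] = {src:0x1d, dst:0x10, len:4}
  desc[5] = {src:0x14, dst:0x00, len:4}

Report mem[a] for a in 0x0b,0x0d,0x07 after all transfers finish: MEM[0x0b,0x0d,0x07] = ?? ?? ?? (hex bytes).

#0 dst[0x20+2] := {0x83,0x4d}
#1 dst[0x19+2] := {0x81,0x10}
#2 dst[0x08+7] := {0x15,0x6d,0x59,0x83,0x4d,0x4a,0x4f}
#3 dst[0x0f+7] := {0x4e,0x15,0x6d,0x59,0x83,0x4d,0x4a}
#4 dst[0x10+4] := {0x15,0x6d,0x59,0x83}
#5 dst[0x00+4] := {0x4d,0x4a,0x85,0x52}
query mem[0x0b]=0x83, mem[0x0d]=0x4a, mem[0x07]=0x86

MEM[0x0b,0x0d,0x07] = 83 4a 86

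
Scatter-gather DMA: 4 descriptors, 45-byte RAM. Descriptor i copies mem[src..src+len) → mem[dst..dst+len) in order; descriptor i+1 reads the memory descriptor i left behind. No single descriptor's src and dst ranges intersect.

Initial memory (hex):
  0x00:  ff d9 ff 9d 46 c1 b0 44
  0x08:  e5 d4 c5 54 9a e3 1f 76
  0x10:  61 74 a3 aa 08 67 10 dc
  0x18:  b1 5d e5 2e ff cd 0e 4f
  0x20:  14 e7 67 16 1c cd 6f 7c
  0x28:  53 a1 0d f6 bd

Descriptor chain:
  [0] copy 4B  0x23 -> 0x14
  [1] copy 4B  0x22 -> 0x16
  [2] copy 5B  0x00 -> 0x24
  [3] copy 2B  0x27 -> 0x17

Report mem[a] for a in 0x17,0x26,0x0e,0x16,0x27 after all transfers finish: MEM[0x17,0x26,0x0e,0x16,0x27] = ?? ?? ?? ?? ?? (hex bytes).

MEM[0x17,0x26,0x0e,0x16,0x27] = 9d ff 1f 67 9d

[0] 0x23->0x14 len=4 : 16 1c cd 6f
[1] 0x22->0x16 len=4 : 67 16 1c cd
[2] 0x00->0x24 len=5 : ff d9 ff 9d 46
[3] 0x27->0x17 len=2 : 9d 46
query mem[0x17]=0x9d, mem[0x26]=0xff, mem[0x0e]=0x1f, mem[0x16]=0x67, mem[0x27]=0x9d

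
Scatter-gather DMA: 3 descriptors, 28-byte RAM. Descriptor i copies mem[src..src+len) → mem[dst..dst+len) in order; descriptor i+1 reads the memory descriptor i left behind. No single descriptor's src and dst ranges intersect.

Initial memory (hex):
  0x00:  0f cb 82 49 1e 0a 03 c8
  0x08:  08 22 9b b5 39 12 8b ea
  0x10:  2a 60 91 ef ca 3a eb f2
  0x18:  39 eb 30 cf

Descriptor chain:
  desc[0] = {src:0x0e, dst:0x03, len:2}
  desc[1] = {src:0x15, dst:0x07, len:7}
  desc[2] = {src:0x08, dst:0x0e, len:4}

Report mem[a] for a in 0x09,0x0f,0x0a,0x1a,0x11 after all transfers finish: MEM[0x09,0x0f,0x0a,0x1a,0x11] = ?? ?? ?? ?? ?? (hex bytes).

D0: mem[0x03..0x04] <- [8b ea]
D1: mem[0x07..0x0d] <- [3a eb f2 39 eb 30 cf]
D2: mem[0x0e..0x11] <- [eb f2 39 eb]
query mem[0x09]=0xf2, mem[0x0f]=0xf2, mem[0x0a]=0x39, mem[0x1a]=0x30, mem[0x11]=0xeb

MEM[0x09,0x0f,0x0a,0x1a,0x11] = f2 f2 39 30 eb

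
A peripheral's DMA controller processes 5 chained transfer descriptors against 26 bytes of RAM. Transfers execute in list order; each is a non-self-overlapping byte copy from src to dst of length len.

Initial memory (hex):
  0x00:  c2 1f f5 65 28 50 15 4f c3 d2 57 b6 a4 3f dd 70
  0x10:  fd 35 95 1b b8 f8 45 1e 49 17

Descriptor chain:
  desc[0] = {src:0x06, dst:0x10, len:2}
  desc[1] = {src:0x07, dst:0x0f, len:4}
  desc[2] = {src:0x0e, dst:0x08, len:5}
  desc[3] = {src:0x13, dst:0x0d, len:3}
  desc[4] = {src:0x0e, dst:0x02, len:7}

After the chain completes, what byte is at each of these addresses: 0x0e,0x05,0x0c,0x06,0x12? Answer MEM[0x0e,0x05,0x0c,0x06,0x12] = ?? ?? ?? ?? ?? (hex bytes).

MEM[0x0e,0x05,0x0c,0x06,0x12] = b8 d2 57 57 57

  after D0: wrote 2B at 0x10 = 154f
  after D1: wrote 4B at 0x0f = 4fc3d257
  after D2: wrote 5B at 0x08 = dd4fc3d257
  after D3: wrote 3B at 0x0d = 1bb8f8
  after D4: wrote 7B at 0x02 = b8f8c3d2571bb8
query mem[0x0e]=0xb8, mem[0x05]=0xd2, mem[0x0c]=0x57, mem[0x06]=0x57, mem[0x12]=0x57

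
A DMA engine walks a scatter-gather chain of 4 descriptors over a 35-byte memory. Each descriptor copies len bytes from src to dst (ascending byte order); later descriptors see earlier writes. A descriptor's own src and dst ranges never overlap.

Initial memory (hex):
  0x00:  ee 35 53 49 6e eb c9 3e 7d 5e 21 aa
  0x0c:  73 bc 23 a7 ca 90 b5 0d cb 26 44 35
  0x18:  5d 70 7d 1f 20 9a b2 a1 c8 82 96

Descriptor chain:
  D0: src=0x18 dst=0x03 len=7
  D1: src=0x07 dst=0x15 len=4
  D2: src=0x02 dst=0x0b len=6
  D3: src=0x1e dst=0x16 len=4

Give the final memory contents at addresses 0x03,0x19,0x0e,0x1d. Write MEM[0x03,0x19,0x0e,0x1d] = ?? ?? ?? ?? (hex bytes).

MEM[0x03,0x19,0x0e,0x1d] = 5d 82 7d 9a

#0 dst[0x03+7] := {0x5d,0x70,0x7d,0x1f,0x20,0x9a,0xb2}
#1 dst[0x15+4] := {0x20,0x9a,0xb2,0x21}
#2 dst[0x0b+6] := {0x53,0x5d,0x70,0x7d,0x1f,0x20}
#3 dst[0x16+4] := {0xb2,0xa1,0xc8,0x82}
query mem[0x03]=0x5d, mem[0x19]=0x82, mem[0x0e]=0x7d, mem[0x1d]=0x9a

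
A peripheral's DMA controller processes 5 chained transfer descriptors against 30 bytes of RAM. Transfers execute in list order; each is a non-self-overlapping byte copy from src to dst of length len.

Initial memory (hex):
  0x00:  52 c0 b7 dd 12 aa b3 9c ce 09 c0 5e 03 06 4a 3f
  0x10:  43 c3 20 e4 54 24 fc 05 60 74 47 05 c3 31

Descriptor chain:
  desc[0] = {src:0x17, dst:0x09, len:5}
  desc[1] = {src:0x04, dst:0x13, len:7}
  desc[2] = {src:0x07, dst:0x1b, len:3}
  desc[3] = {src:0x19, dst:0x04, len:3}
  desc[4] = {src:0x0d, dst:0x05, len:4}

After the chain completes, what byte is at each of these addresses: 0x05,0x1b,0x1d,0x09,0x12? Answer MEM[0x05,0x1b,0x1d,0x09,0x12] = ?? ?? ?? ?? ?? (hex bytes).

#0 dst[0x09+5] := {0x05,0x60,0x74,0x47,0x05}
#1 dst[0x13+7] := {0x12,0xaa,0xb3,0x9c,0xce,0x05,0x60}
#2 dst[0x1b+3] := {0x9c,0xce,0x05}
#3 dst[0x04+3] := {0x60,0x47,0x9c}
#4 dst[0x05+4] := {0x05,0x4a,0x3f,0x43}
query mem[0x05]=0x05, mem[0x1b]=0x9c, mem[0x1d]=0x05, mem[0x09]=0x05, mem[0x12]=0x20

MEM[0x05,0x1b,0x1d,0x09,0x12] = 05 9c 05 05 20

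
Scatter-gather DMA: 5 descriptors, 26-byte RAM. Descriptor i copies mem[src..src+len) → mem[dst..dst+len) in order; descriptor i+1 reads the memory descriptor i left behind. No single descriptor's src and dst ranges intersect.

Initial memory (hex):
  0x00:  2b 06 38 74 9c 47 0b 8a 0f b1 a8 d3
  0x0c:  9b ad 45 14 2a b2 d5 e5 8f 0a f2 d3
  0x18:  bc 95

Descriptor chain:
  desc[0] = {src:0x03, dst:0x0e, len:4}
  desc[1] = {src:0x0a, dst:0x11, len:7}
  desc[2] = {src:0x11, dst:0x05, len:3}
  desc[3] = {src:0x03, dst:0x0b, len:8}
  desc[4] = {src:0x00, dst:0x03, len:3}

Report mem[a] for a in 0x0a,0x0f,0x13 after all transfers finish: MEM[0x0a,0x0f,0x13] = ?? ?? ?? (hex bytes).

MEM[0x0a,0x0f,0x13] = a8 9b 9b

[0] 0x03->0x0e len=4 : 74 9c 47 0b
[1] 0x0a->0x11 len=7 : a8 d3 9b ad 74 9c 47
[2] 0x11->0x05 len=3 : a8 d3 9b
[3] 0x03->0x0b len=8 : 74 9c a8 d3 9b 0f b1 a8
[4] 0x00->0x03 len=3 : 2b 06 38
query mem[0x0a]=0xa8, mem[0x0f]=0x9b, mem[0x13]=0x9b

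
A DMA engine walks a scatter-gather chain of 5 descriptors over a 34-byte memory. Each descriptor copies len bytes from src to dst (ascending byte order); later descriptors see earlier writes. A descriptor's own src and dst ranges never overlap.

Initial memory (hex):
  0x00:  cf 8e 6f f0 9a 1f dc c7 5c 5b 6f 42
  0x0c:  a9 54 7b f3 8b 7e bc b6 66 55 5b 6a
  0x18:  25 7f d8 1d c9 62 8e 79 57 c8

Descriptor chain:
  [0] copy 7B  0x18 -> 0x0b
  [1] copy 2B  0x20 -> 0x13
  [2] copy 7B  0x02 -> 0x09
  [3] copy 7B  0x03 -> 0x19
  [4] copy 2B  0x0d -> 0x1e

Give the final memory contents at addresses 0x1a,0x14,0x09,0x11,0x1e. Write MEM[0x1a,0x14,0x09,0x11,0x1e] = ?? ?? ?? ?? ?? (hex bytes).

D0: mem[0x0b..0x11] <- [25 7f d8 1d c9 62 8e]
D1: mem[0x13..0x14] <- [57 c8]
D2: mem[0x09..0x0f] <- [6f f0 9a 1f dc c7 5c]
D3: mem[0x19..0x1f] <- [f0 9a 1f dc c7 5c 6f]
D4: mem[0x1e..0x1f] <- [dc c7]
query mem[0x1a]=0x9a, mem[0x14]=0xc8, mem[0x09]=0x6f, mem[0x11]=0x8e, mem[0x1e]=0xdc

MEM[0x1a,0x14,0x09,0x11,0x1e] = 9a c8 6f 8e dc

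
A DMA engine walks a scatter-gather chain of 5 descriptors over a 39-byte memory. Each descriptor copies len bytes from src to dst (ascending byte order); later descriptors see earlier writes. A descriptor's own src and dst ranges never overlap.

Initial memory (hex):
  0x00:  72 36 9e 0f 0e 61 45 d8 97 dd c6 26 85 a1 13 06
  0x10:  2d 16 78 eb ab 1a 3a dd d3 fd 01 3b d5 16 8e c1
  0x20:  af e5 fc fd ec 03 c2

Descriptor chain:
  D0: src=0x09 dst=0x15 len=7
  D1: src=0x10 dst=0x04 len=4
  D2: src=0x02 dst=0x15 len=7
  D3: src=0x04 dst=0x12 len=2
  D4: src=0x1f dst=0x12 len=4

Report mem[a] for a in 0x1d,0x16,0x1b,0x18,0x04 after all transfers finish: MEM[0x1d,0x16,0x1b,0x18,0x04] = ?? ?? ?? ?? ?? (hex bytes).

[0] 0x09->0x15 len=7 : dd c6 26 85 a1 13 06
[1] 0x10->0x04 len=4 : 2d 16 78 eb
[2] 0x02->0x15 len=7 : 9e 0f 2d 16 78 eb 97
[3] 0x04->0x12 len=2 : 2d 16
[4] 0x1f->0x12 len=4 : c1 af e5 fc
query mem[0x1d]=0x16, mem[0x16]=0x0f, mem[0x1b]=0x97, mem[0x18]=0x16, mem[0x04]=0x2d

MEM[0x1d,0x16,0x1b,0x18,0x04] = 16 0f 97 16 2d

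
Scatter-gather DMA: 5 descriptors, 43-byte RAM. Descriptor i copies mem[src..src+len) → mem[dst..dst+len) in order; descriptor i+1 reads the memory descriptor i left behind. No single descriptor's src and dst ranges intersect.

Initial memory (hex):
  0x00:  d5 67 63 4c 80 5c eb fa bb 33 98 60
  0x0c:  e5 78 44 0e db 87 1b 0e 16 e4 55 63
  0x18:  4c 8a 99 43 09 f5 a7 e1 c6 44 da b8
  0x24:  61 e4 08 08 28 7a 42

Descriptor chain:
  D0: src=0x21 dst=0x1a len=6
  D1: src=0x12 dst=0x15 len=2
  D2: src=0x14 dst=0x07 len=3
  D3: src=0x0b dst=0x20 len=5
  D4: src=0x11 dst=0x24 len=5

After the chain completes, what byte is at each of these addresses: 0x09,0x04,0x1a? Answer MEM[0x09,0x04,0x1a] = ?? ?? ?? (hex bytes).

MEM[0x09,0x04,0x1a] = 0e 80 44

D0: mem[0x1a..0x1f] <- [44 da b8 61 e4 08]
D1: mem[0x15..0x16] <- [1b 0e]
D2: mem[0x07..0x09] <- [16 1b 0e]
D3: mem[0x20..0x24] <- [60 e5 78 44 0e]
D4: mem[0x24..0x28] <- [87 1b 0e 16 1b]
query mem[0x09]=0x0e, mem[0x04]=0x80, mem[0x1a]=0x44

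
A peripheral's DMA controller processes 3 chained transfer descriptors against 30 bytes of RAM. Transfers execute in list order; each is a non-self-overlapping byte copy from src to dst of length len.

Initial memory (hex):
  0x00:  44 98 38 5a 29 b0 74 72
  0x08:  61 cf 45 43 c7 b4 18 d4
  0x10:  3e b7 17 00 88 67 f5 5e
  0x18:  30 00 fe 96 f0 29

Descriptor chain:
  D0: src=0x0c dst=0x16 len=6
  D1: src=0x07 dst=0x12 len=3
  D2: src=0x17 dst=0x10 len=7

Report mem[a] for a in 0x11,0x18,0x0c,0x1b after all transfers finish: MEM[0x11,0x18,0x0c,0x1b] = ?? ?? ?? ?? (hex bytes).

D0: mem[0x16..0x1b] <- [c7 b4 18 d4 3e b7]
D1: mem[0x12..0x14] <- [72 61 cf]
D2: mem[0x10..0x16] <- [b4 18 d4 3e b7 f0 29]
query mem[0x11]=0x18, mem[0x18]=0x18, mem[0x0c]=0xc7, mem[0x1b]=0xb7

MEM[0x11,0x18,0x0c,0x1b] = 18 18 c7 b7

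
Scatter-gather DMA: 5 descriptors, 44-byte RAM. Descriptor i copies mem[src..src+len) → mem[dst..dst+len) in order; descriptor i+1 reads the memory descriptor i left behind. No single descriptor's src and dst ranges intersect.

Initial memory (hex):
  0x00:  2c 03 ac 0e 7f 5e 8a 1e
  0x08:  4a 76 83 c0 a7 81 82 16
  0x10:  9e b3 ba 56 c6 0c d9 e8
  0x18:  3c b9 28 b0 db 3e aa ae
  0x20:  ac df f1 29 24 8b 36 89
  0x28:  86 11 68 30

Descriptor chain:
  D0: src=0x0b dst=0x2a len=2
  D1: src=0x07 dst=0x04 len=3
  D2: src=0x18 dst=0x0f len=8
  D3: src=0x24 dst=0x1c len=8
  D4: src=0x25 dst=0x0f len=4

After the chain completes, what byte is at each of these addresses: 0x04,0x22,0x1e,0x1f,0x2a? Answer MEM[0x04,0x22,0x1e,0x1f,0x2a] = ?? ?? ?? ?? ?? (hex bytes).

MEM[0x04,0x22,0x1e,0x1f,0x2a] = 1e c0 36 89 c0

D0: mem[0x2a..0x2b] <- [c0 a7]
D1: mem[0x04..0x06] <- [1e 4a 76]
D2: mem[0x0f..0x16] <- [3c b9 28 b0 db 3e aa ae]
D3: mem[0x1c..0x23] <- [24 8b 36 89 86 11 c0 a7]
D4: mem[0x0f..0x12] <- [8b 36 89 86]
query mem[0x04]=0x1e, mem[0x22]=0xc0, mem[0x1e]=0x36, mem[0x1f]=0x89, mem[0x2a]=0xc0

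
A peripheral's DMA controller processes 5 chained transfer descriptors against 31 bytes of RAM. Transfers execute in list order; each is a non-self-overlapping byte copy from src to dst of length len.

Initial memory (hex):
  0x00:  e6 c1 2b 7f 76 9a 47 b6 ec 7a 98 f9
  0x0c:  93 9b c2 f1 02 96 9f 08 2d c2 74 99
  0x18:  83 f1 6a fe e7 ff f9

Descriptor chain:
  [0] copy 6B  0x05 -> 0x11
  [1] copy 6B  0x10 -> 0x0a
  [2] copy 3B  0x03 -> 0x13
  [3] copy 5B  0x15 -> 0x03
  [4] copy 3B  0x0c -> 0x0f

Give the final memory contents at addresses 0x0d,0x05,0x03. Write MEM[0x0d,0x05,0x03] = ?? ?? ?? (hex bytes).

D0: mem[0x11..0x16] <- [9a 47 b6 ec 7a 98]
D1: mem[0x0a..0x0f] <- [02 9a 47 b6 ec 7a]
D2: mem[0x13..0x15] <- [7f 76 9a]
D3: mem[0x03..0x07] <- [9a 98 99 83 f1]
D4: mem[0x0f..0x11] <- [47 b6 ec]
query mem[0x0d]=0xb6, mem[0x05]=0x99, mem[0x03]=0x9a

MEM[0x0d,0x05,0x03] = b6 99 9a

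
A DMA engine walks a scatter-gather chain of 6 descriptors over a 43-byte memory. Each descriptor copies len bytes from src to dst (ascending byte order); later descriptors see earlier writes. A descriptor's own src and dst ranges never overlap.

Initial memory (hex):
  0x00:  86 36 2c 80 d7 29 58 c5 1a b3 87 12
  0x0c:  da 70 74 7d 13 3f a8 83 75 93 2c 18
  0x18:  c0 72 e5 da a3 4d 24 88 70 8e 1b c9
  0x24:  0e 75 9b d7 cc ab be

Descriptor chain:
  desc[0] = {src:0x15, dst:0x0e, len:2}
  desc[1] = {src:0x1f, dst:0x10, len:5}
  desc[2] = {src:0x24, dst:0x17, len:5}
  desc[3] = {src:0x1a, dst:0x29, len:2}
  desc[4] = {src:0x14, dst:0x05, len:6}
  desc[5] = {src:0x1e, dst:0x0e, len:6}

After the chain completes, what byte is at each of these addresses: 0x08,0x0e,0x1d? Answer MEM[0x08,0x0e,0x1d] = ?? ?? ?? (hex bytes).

#0 dst[0x0e+2] := {0x93,0x2c}
#1 dst[0x10+5] := {0x88,0x70,0x8e,0x1b,0xc9}
#2 dst[0x17+5] := {0x0e,0x75,0x9b,0xd7,0xcc}
#3 dst[0x29+2] := {0xd7,0xcc}
#4 dst[0x05+6] := {0xc9,0x93,0x2c,0x0e,0x75,0x9b}
#5 dst[0x0e+6] := {0x24,0x88,0x70,0x8e,0x1b,0xc9}
query mem[0x08]=0x0e, mem[0x0e]=0x24, mem[0x1d]=0x4d

MEM[0x08,0x0e,0x1d] = 0e 24 4d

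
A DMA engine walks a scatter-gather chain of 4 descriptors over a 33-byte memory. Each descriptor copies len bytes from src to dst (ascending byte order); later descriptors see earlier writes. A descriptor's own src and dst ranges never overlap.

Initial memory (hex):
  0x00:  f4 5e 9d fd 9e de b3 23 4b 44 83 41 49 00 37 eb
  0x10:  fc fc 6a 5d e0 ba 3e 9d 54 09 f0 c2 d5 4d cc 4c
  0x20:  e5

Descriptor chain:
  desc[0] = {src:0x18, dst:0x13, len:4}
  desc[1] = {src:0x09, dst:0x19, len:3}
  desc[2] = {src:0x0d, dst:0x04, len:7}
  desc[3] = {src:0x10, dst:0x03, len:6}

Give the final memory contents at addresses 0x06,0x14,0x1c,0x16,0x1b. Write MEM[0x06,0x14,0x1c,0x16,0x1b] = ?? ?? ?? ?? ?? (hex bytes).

[0] 0x18->0x13 len=4 : 54 09 f0 c2
[1] 0x09->0x19 len=3 : 44 83 41
[2] 0x0d->0x04 len=7 : 00 37 eb fc fc 6a 54
[3] 0x10->0x03 len=6 : fc fc 6a 54 09 f0
query mem[0x06]=0x54, mem[0x14]=0x09, mem[0x1c]=0xd5, mem[0x16]=0xc2, mem[0x1b]=0x41

MEM[0x06,0x14,0x1c,0x16,0x1b] = 54 09 d5 c2 41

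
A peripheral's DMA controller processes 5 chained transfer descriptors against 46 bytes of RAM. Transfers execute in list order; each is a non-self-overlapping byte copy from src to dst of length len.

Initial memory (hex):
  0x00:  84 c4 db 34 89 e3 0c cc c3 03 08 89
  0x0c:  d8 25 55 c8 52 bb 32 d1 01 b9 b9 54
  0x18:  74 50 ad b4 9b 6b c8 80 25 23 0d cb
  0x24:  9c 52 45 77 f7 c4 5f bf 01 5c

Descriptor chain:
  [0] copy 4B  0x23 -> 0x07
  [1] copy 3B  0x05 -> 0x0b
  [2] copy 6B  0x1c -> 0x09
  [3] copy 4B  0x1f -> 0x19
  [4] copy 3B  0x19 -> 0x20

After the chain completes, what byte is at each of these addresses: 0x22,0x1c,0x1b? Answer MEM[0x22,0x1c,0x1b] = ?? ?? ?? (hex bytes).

#0 dst[0x07+4] := {0xcb,0x9c,0x52,0x45}
#1 dst[0x0b+3] := {0xe3,0x0c,0xcb}
#2 dst[0x09+6] := {0x9b,0x6b,0xc8,0x80,0x25,0x23}
#3 dst[0x19+4] := {0x80,0x25,0x23,0x0d}
#4 dst[0x20+3] := {0x80,0x25,0x23}
query mem[0x22]=0x23, mem[0x1c]=0x0d, mem[0x1b]=0x23

MEM[0x22,0x1c,0x1b] = 23 0d 23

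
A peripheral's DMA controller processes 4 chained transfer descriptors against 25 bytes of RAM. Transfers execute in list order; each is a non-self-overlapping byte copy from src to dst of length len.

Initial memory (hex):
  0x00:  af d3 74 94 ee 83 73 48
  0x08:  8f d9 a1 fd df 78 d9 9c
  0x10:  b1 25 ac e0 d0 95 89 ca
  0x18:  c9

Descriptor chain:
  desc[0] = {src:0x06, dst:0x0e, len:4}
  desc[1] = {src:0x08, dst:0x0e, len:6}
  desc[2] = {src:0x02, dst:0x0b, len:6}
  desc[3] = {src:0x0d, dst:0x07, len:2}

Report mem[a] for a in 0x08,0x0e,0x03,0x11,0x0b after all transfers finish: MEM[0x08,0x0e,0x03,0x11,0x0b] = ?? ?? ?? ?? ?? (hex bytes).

#0 dst[0x0e+4] := {0x73,0x48,0x8f,0xd9}
#1 dst[0x0e+6] := {0x8f,0xd9,0xa1,0xfd,0xdf,0x78}
#2 dst[0x0b+6] := {0x74,0x94,0xee,0x83,0x73,0x48}
#3 dst[0x07+2] := {0xee,0x83}
query mem[0x08]=0x83, mem[0x0e]=0x83, mem[0x03]=0x94, mem[0x11]=0xfd, mem[0x0b]=0x74

MEM[0x08,0x0e,0x03,0x11,0x0b] = 83 83 94 fd 74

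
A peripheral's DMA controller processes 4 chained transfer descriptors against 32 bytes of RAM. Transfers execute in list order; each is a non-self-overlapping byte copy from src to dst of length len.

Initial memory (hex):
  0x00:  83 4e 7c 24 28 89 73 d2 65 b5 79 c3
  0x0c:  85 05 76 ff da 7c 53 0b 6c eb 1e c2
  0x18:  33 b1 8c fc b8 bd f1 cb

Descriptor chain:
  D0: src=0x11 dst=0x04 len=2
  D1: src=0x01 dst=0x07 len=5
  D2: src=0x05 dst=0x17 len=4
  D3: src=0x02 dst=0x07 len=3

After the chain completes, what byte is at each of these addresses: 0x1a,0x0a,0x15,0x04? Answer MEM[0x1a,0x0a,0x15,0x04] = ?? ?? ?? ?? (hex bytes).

MEM[0x1a,0x0a,0x15,0x04] = 7c 7c eb 7c

  after D0: wrote 2B at 0x04 = 7c53
  after D1: wrote 5B at 0x07 = 4e7c247c53
  after D2: wrote 4B at 0x17 = 53734e7c
  after D3: wrote 3B at 0x07 = 7c247c
query mem[0x1a]=0x7c, mem[0x0a]=0x7c, mem[0x15]=0xeb, mem[0x04]=0x7c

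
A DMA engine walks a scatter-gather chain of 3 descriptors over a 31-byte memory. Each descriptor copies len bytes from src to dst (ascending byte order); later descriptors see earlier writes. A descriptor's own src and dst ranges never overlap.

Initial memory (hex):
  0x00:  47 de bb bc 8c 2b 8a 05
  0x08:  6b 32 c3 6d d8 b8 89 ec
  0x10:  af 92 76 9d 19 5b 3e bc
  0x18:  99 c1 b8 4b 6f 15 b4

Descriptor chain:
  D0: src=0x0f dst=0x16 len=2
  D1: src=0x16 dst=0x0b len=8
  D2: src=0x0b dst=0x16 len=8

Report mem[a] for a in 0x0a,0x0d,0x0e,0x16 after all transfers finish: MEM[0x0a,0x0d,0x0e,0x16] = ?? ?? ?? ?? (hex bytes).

MEM[0x0a,0x0d,0x0e,0x16] = c3 99 c1 ec

  after D0: wrote 2B at 0x16 = ecaf
  after D1: wrote 8B at 0x0b = ecaf99c1b84b6f15
  after D2: wrote 8B at 0x16 = ecaf99c1b84b6f15
query mem[0x0a]=0xc3, mem[0x0d]=0x99, mem[0x0e]=0xc1, mem[0x16]=0xec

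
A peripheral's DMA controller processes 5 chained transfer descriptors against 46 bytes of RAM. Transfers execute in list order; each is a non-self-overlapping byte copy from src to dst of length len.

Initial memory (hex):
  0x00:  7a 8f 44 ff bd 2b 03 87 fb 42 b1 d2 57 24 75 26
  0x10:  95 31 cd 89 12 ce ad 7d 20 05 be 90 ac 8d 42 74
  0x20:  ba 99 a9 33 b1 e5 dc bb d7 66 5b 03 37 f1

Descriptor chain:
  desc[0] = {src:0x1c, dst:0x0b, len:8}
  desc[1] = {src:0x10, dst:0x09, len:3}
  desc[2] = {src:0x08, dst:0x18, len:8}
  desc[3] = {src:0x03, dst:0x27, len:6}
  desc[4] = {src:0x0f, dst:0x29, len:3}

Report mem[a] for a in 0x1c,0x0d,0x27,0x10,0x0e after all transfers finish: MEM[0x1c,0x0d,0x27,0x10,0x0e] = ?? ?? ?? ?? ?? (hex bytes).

  after D0: wrote 8B at 0x0b = ac8d4274ba99a933
  after D1: wrote 3B at 0x09 = 99a933
  after D2: wrote 8B at 0x18 = fb99a9338d4274ba
  after D3: wrote 6B at 0x27 = ffbd2b0387fb
  after D4: wrote 3B at 0x29 = ba99a9
query mem[0x1c]=0x8d, mem[0x0d]=0x42, mem[0x27]=0xff, mem[0x10]=0x99, mem[0x0e]=0x74

MEM[0x1c,0x0d,0x27,0x10,0x0e] = 8d 42 ff 99 74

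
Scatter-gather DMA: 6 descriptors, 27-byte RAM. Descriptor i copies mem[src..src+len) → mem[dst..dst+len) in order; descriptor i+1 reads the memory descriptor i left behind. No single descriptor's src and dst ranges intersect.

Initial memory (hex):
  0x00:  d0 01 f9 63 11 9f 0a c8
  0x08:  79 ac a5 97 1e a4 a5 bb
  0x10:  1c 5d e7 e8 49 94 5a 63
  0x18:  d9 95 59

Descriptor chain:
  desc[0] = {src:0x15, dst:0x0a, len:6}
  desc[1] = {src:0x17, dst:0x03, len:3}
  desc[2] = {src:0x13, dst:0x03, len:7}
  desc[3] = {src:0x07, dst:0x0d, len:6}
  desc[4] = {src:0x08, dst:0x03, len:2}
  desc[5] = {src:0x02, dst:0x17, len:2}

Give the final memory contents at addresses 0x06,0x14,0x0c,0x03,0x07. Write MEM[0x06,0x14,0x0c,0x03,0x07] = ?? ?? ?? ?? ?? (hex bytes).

MEM[0x06,0x14,0x0c,0x03,0x07] = 5a 49 63 d9 63

  after D0: wrote 6B at 0x0a = 945a63d99559
  after D1: wrote 3B at 0x03 = 63d995
  after D2: wrote 7B at 0x03 = e849945a63d995
  after D3: wrote 6B at 0x0d = 63d995945a63
  after D4: wrote 2B at 0x03 = d995
  after D5: wrote 2B at 0x17 = f9d9
query mem[0x06]=0x5a, mem[0x14]=0x49, mem[0x0c]=0x63, mem[0x03]=0xd9, mem[0x07]=0x63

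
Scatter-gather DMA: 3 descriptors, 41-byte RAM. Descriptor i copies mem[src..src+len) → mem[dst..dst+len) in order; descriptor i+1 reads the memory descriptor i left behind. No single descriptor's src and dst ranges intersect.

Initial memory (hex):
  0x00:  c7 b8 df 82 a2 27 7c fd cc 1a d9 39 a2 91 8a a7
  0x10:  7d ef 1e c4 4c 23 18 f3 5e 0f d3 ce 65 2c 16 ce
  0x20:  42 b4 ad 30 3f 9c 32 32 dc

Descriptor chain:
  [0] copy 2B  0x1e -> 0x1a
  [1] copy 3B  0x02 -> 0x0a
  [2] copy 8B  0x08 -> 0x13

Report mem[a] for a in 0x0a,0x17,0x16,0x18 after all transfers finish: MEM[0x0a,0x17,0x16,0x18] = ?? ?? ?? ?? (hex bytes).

MEM[0x0a,0x17,0x16,0x18] = df a2 82 91

#0 dst[0x1a+2] := {0x16,0xce}
#1 dst[0x0a+3] := {0xdf,0x82,0xa2}
#2 dst[0x13+8] := {0xcc,0x1a,0xdf,0x82,0xa2,0x91,0x8a,0xa7}
query mem[0x0a]=0xdf, mem[0x17]=0xa2, mem[0x16]=0x82, mem[0x18]=0x91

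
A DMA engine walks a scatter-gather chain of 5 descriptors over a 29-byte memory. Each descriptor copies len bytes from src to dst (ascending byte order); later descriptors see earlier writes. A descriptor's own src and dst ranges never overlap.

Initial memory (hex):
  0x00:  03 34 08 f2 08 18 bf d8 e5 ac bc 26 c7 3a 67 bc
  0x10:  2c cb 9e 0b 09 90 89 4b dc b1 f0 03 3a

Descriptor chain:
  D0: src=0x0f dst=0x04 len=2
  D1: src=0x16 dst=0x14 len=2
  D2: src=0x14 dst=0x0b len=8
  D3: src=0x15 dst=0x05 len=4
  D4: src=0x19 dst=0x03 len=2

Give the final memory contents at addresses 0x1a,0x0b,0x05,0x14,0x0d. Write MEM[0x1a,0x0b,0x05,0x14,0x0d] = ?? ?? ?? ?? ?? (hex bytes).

[0] 0x0f->0x04 len=2 : bc 2c
[1] 0x16->0x14 len=2 : 89 4b
[2] 0x14->0x0b len=8 : 89 4b 89 4b dc b1 f0 03
[3] 0x15->0x05 len=4 : 4b 89 4b dc
[4] 0x19->0x03 len=2 : b1 f0
query mem[0x1a]=0xf0, mem[0x0b]=0x89, mem[0x05]=0x4b, mem[0x14]=0x89, mem[0x0d]=0x89

MEM[0x1a,0x0b,0x05,0x14,0x0d] = f0 89 4b 89 89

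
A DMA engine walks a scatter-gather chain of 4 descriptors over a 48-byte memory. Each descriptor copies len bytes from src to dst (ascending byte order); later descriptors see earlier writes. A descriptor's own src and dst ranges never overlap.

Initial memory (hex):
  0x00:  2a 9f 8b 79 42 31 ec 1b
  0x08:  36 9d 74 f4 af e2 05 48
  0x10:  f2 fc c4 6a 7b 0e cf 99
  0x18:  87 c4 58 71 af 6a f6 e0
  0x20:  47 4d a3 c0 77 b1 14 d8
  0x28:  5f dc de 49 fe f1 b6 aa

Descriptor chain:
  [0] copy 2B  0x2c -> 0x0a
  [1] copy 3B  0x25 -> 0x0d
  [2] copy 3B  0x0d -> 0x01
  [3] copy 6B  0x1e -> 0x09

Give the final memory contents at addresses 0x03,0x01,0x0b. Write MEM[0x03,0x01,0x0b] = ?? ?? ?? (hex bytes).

MEM[0x03,0x01,0x0b] = d8 b1 47

D0: mem[0x0a..0x0b] <- [fe f1]
D1: mem[0x0d..0x0f] <- [b1 14 d8]
D2: mem[0x01..0x03] <- [b1 14 d8]
D3: mem[0x09..0x0e] <- [f6 e0 47 4d a3 c0]
query mem[0x03]=0xd8, mem[0x01]=0xb1, mem[0x0b]=0x47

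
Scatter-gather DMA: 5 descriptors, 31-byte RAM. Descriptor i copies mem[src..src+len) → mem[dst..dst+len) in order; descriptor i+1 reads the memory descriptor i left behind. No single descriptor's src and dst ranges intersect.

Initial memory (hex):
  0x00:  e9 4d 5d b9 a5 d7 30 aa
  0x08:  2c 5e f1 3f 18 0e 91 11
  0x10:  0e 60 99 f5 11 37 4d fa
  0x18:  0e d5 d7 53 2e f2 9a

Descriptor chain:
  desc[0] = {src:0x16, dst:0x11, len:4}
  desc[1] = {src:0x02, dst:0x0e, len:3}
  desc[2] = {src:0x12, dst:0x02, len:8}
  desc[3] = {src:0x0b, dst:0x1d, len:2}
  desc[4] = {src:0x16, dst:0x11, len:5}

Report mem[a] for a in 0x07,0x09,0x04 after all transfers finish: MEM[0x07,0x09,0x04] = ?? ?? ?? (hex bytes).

MEM[0x07,0x09,0x04] = fa d5 d5

#0 dst[0x11+4] := {0x4d,0xfa,0x0e,0xd5}
#1 dst[0x0e+3] := {0x5d,0xb9,0xa5}
#2 dst[0x02+8] := {0xfa,0x0e,0xd5,0x37,0x4d,0xfa,0x0e,0xd5}
#3 dst[0x1d+2] := {0x3f,0x18}
#4 dst[0x11+5] := {0x4d,0xfa,0x0e,0xd5,0xd7}
query mem[0x07]=0xfa, mem[0x09]=0xd5, mem[0x04]=0xd5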